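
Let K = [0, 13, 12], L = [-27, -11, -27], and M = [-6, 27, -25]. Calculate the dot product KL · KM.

1269

KL = L − K = (-27, -24, -39)
KM = M − K = (-6, 14, -37)
KL · KM = (-27)·(-6) + (-24)·14 + (-39)·(-37) = 162 - 336 + 1443 = 1269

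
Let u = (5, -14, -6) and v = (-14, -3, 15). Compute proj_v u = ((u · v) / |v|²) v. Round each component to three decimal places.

u · v = 5·(-14) + (-14)·(-3) + (-6)·15 = -70 + 42 - 90 = -118
|v|² = 196 + 9 + 225 = 430
proj_v u = (-118/430) · (-14, -3, 15) ≈ (3.842, 0.823, -4.116)

(3.842, 0.823, -4.116)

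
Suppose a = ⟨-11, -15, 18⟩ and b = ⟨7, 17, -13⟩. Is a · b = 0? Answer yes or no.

no

a · b = (-11)·7 + (-15)·17 + 18·(-13) = -77 - 255 - 234 = -566
Nonzero, so the vectors are not orthogonal.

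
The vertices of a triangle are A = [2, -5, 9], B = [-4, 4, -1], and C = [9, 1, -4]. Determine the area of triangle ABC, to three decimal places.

93.480

AB = (-6, 9, -10),  AC = (7, 6, -13)
i: 9·(-13) - (-10)·6 = -117 - (-60) = -57
j: (-10)·7 - (-6)·(-13) = -70 - 78 = -148
k: (-6)·6 - 9·7 = -36 - 63 = -99
AB × AC = (-57, -148, -99)
|AB × AC| = √34954 ≈ 186.9599
area = ½ · 186.9599 ≈ 93.480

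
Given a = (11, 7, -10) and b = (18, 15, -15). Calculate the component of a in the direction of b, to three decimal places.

a · b = 11·18 + 7·15 + (-10)·(-15) = 198 + 105 + 150 = 453
|b| = √(324 + 225 + 225) = √774 ≈ 27.8209
comp_b a = 453 / √774 ≈ 16.283

16.283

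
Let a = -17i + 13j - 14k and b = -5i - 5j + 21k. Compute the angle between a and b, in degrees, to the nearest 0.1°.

a · b = (-17)·(-5) + 13·(-5) + (-14)·21 = 85 - 65 - 294 = -274
|a|² = 289 + 169 + 196 = 654,  |a| = √654 ≈ 25.573424
|b|² = 25 + 25 + 441 = 491,  |b| = √491 ≈ 22.158520
cos θ = -274 / (25.573424 · 22.158520) ≈ -0.48353
θ = arccos(-0.48353) ≈ 118.9°

118.9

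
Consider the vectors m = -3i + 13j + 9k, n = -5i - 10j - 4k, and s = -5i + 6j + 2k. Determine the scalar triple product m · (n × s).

-342

n × s:
i: (-10)·2 - (-4)·6 = -20 - (-24) = 4
j: (-4)·(-5) - (-5)·2 = 20 - (-10) = 30
k: (-5)·6 - (-10)·(-5) = -30 - 50 = -80
n × s = (4, 30, -80)
m · (n × s) = (-3)·4 + 13·30 + 9·(-80) = -12 + 390 - 720 = -342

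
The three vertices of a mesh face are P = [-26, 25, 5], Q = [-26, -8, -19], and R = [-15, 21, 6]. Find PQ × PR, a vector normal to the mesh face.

(-129, -264, 363)

PQ = (0, -33, -24)
PR = (11, -4, 1)
i: (-33)·1 - (-24)·(-4) = -33 - 96 = -129
j: (-24)·11 - 0·1 = -264 - 0 = -264
k: 0·(-4) - (-33)·11 = 0 - (-363) = 363
PQ × PR = (-129, -264, 363)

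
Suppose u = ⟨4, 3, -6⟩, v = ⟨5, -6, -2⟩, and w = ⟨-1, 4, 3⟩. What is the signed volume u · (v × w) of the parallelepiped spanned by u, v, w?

-163

v × w:
i: (-6)·3 - (-2)·4 = -18 - (-8) = -10
j: (-2)·(-1) - 5·3 = 2 - 15 = -13
k: 5·4 - (-6)·(-1) = 20 - 6 = 14
v × w = (-10, -13, 14)
u · (v × w) = 4·(-10) + 3·(-13) + (-6)·14 = -40 - 39 - 84 = -163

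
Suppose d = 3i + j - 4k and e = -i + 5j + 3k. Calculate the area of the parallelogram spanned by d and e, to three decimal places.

i: 1·3 - (-4)·5 = 3 - (-20) = 23
j: (-4)·(-1) - 3·3 = 4 - 9 = -5
k: 3·5 - 1·(-1) = 15 - (-1) = 16
d × e = (23, -5, 16)
|d × e| = √(23² + (-5)² + 16²) = √810 ≈ 28.4605

28.460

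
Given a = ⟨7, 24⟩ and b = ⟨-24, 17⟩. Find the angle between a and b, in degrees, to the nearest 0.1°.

a · b = 7·(-24) + 24·17 = -168 + 408 = 240
|a|² = 49 + 576 = 625,  |a| = √625 ≈ 25.000000
|b|² = 576 + 289 = 865,  |b| = √865 ≈ 29.410882
cos θ = 240 / (25.000000 · 29.410882) ≈ 0.32641
θ = arccos(0.32641) ≈ 70.9°

70.9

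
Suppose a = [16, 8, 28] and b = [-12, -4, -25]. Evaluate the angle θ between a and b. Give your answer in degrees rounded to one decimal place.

a · b = 16·(-12) + 8·(-4) + 28·(-25) = -192 - 32 - 700 = -924
|a|² = 256 + 64 + 784 = 1104,  |a| = √1104 ≈ 33.226495
|b|² = 144 + 16 + 625 = 785,  |b| = √785 ≈ 28.017851
cos θ = -924 / (33.226495 · 28.017851) ≈ -0.99255
θ = arccos(-0.99255) ≈ 173.0°

173.0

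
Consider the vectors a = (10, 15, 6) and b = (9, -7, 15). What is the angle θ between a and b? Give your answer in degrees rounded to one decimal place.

77.9

a · b = 10·9 + 15·(-7) + 6·15 = 90 - 105 + 90 = 75
|a|² = 100 + 225 + 36 = 361,  |a| = √361 ≈ 19.000000
|b|² = 81 + 49 + 225 = 355,  |b| = √355 ≈ 18.841444
cos θ = 75 / (19.000000 · 18.841444) ≈ 0.20950
θ = arccos(0.20950) ≈ 77.9°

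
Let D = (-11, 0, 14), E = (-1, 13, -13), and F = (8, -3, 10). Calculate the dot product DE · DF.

DE = E − D = (10, 13, -27)
DF = F − D = (19, -3, -4)
DE · DF = 10·19 + 13·(-3) + (-27)·(-4) = 190 - 39 + 108 = 259

259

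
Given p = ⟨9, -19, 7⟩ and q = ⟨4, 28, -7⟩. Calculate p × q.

(-63, 91, 328)

i: (-19)·(-7) - 7·28 = 133 - 196 = -63
j: 7·4 - 9·(-7) = 28 - (-63) = 91
k: 9·28 - (-19)·4 = 252 - (-76) = 328
p × q = (-63, 91, 328)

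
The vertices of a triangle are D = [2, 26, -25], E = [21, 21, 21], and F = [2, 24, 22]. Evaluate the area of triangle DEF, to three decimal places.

DE = (19, -5, 46),  DF = (0, -2, 47)
i: (-5)·47 - 46·(-2) = -235 - (-92) = -143
j: 46·0 - 19·47 = 0 - 893 = -893
k: 19·(-2) - (-5)·0 = -38 - 0 = -38
DE × DF = (-143, -893, -38)
|DE × DF| = √819342 ≈ 905.1751
area = ½ · 905.1751 ≈ 452.588

452.588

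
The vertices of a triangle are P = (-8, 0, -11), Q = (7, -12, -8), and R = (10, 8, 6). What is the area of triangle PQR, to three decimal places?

PQ = (15, -12, 3),  PR = (18, 8, 17)
i: (-12)·17 - 3·8 = -204 - 24 = -228
j: 3·18 - 15·17 = 54 - 255 = -201
k: 15·8 - (-12)·18 = 120 - (-216) = 336
PQ × PR = (-228, -201, 336)
|PQ × PR| = √205281 ≈ 453.0795
area = ½ · 453.0795 ≈ 226.540

226.540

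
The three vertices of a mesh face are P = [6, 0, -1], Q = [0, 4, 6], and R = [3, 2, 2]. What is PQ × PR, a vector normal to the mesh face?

PQ = (-6, 4, 7)
PR = (-3, 2, 3)
i: 4·3 - 7·2 = 12 - 14 = -2
j: 7·(-3) - (-6)·3 = -21 - (-18) = -3
k: (-6)·2 - 4·(-3) = -12 - (-12) = 0
PQ × PR = (-2, -3, 0)

(-2, -3, 0)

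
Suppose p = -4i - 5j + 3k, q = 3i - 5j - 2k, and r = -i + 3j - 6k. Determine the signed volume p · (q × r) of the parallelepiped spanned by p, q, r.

q × r:
i: (-5)·(-6) - (-2)·3 = 30 - (-6) = 36
j: (-2)·(-1) - 3·(-6) = 2 - (-18) = 20
k: 3·3 - (-5)·(-1) = 9 - 5 = 4
q × r = (36, 20, 4)
p · (q × r) = (-4)·36 + (-5)·20 + 3·4 = -144 - 100 + 12 = -232

-232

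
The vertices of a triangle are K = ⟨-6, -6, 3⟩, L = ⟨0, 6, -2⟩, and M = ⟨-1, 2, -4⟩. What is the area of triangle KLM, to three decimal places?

24.336

KL = (6, 12, -5),  KM = (5, 8, -7)
i: 12·(-7) - (-5)·8 = -84 - (-40) = -44
j: (-5)·5 - 6·(-7) = -25 - (-42) = 17
k: 6·8 - 12·5 = 48 - 60 = -12
KL × KM = (-44, 17, -12)
|KL × KM| = √2369 ≈ 48.6724
area = ½ · 48.6724 ≈ 24.336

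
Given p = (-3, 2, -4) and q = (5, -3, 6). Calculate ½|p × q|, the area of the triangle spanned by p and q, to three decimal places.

1.118

i: 2·6 - (-4)·(-3) = 12 - 12 = 0
j: (-4)·5 - (-3)·6 = -20 - (-18) = -2
k: (-3)·(-3) - 2·5 = 9 - 10 = -1
p × q = (0, -2, -1)
|p × q| = √(0² + (-2)² + (-1)²) = √5 ≈ 2.2361
area = ½ · 2.2361 ≈ 1.118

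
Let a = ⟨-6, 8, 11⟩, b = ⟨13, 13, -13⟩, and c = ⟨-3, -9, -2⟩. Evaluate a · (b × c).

520

b × c:
i: 13·(-2) - (-13)·(-9) = -26 - 117 = -143
j: (-13)·(-3) - 13·(-2) = 39 - (-26) = 65
k: 13·(-9) - 13·(-3) = -117 - (-39) = -78
b × c = (-143, 65, -78)
a · (b × c) = (-6)·(-143) + 8·65 + 11·(-78) = 858 + 520 - 858 = 520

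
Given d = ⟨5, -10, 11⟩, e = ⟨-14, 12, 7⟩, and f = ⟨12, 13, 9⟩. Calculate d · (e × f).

e × f:
i: 12·9 - 7·13 = 108 - 91 = 17
j: 7·12 - (-14)·9 = 84 - (-126) = 210
k: (-14)·13 - 12·12 = -182 - 144 = -326
e × f = (17, 210, -326)
d · (e × f) = 5·17 + (-10)·210 + 11·(-326) = 85 - 2100 - 3586 = -5601

-5601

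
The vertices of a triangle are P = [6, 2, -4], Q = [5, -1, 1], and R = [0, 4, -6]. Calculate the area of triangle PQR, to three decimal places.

PQ = (-1, -3, 5),  PR = (-6, 2, -2)
i: (-3)·(-2) - 5·2 = 6 - 10 = -4
j: 5·(-6) - (-1)·(-2) = -30 - 2 = -32
k: (-1)·2 - (-3)·(-6) = -2 - 18 = -20
PQ × PR = (-4, -32, -20)
|PQ × PR| = √1440 ≈ 37.9473
area = ½ · 37.9473 ≈ 18.974

18.974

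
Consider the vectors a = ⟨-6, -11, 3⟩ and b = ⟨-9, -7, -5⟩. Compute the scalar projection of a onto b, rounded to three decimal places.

9.317

a · b = (-6)·(-9) + (-11)·(-7) + 3·(-5) = 54 + 77 - 15 = 116
|b| = √(81 + 49 + 25) = √155 ≈ 12.4499
comp_b a = 116 / √155 ≈ 9.317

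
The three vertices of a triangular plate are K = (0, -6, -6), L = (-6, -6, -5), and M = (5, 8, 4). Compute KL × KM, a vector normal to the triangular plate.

(-14, 65, -84)

KL = (-6, 0, 1)
KM = (5, 14, 10)
i: 0·10 - 1·14 = 0 - 14 = -14
j: 1·5 - (-6)·10 = 5 - (-60) = 65
k: (-6)·14 - 0·5 = -84 - 0 = -84
KL × KM = (-14, 65, -84)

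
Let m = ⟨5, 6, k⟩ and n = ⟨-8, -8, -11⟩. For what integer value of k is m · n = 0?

m · n = 5·(-8) + 6·(-8) + k·(-11) = -88 - 11k
Set equal to 0: -11k = 88, so k = -8.

-8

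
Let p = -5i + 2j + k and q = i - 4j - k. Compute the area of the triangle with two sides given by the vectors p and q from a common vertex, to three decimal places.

9.274

i: 2·(-1) - 1·(-4) = -2 - (-4) = 2
j: 1·1 - (-5)·(-1) = 1 - 5 = -4
k: (-5)·(-4) - 2·1 = 20 - 2 = 18
p × q = (2, -4, 18)
|p × q| = √(2² + (-4)² + 18²) = √344 ≈ 18.5472
area = ½ · 18.5472 ≈ 9.274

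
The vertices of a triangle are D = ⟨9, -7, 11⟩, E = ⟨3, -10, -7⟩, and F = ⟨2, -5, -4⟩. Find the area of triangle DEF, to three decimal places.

DE = (-6, -3, -18),  DF = (-7, 2, -15)
i: (-3)·(-15) - (-18)·2 = 45 - (-36) = 81
j: (-18)·(-7) - (-6)·(-15) = 126 - 90 = 36
k: (-6)·2 - (-3)·(-7) = -12 - 21 = -33
DE × DF = (81, 36, -33)
|DE × DF| = √8946 ≈ 94.5833
area = ½ · 94.5833 ≈ 47.292

47.292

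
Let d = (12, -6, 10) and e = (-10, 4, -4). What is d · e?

d · e = 12·(-10) + (-6)·4 + 10·(-4) = -120 - 24 - 40 = -184

-184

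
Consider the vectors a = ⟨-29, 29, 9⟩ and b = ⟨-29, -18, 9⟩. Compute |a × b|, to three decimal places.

1427.129

i: 29·9 - 9·(-18) = 261 - (-162) = 423
j: 9·(-29) - (-29)·9 = -261 - (-261) = 0
k: (-29)·(-18) - 29·(-29) = 522 - (-841) = 1363
a × b = (423, 0, 1363)
|a × b| = √(423² + 0² + 1363²) = √2036698 ≈ 1427.1293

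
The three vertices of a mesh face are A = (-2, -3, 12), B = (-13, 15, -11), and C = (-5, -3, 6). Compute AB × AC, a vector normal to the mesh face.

(-108, 3, 54)

AB = (-11, 18, -23)
AC = (-3, 0, -6)
i: 18·(-6) - (-23)·0 = -108 - 0 = -108
j: (-23)·(-3) - (-11)·(-6) = 69 - 66 = 3
k: (-11)·0 - 18·(-3) = 0 - (-54) = 54
AB × AC = (-108, 3, 54)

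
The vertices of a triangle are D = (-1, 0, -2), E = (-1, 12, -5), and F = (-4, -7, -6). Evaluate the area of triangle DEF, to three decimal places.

39.173

DE = (0, 12, -3),  DF = (-3, -7, -4)
i: 12·(-4) - (-3)·(-7) = -48 - 21 = -69
j: (-3)·(-3) - 0·(-4) = 9 - 0 = 9
k: 0·(-7) - 12·(-3) = 0 - (-36) = 36
DE × DF = (-69, 9, 36)
|DE × DF| = √6138 ≈ 78.3454
area = ½ · 78.3454 ≈ 39.173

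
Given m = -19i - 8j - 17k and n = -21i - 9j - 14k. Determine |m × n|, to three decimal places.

i: (-8)·(-14) - (-17)·(-9) = 112 - 153 = -41
j: (-17)·(-21) - (-19)·(-14) = 357 - 266 = 91
k: (-19)·(-9) - (-8)·(-21) = 171 - 168 = 3
m × n = (-41, 91, 3)
|m × n| = √((-41)² + 91² + 3²) = √9971 ≈ 99.8549

99.855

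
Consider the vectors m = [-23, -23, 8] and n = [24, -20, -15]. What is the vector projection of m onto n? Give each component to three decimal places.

m · n = (-23)·24 + (-23)·(-20) + 8·(-15) = -552 + 460 - 120 = -212
|n|² = 576 + 400 + 225 = 1201
proj_n m = (-212/1201) · (24, -20, -15) ≈ (-4.236, 3.530, 2.648)

(-4.236, 3.530, 2.648)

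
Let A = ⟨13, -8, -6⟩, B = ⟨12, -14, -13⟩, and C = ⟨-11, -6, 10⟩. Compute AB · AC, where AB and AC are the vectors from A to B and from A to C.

AB = B − A = (-1, -6, -7)
AC = C − A = (-24, 2, 16)
AB · AC = (-1)·(-24) + (-6)·2 + (-7)·16 = 24 - 12 - 112 = -100

-100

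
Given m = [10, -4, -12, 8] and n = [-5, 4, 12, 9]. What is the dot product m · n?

m · n = 10·(-5) + (-4)·4 + (-12)·12 + 8·9 = -50 - 16 - 144 + 72 = -138

-138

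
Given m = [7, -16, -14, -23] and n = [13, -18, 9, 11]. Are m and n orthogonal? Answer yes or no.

m · n = 7·13 + (-16)·(-18) + (-14)·9 + (-23)·11 = 91 + 288 - 126 - 253 = 0
Zero, so the vectors are orthogonal.

yes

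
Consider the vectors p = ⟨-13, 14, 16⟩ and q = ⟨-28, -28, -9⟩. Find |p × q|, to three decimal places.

997.219

i: 14·(-9) - 16·(-28) = -126 - (-448) = 322
j: 16·(-28) - (-13)·(-9) = -448 - 117 = -565
k: (-13)·(-28) - 14·(-28) = 364 - (-392) = 756
p × q = (322, -565, 756)
|p × q| = √(322² + (-565)² + 756²) = √994445 ≈ 997.2186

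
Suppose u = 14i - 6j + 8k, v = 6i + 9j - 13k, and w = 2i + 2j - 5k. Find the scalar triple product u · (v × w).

v × w:
i: 9·(-5) - (-13)·2 = -45 - (-26) = -19
j: (-13)·2 - 6·(-5) = -26 - (-30) = 4
k: 6·2 - 9·2 = 12 - 18 = -6
v × w = (-19, 4, -6)
u · (v × w) = 14·(-19) + (-6)·4 + 8·(-6) = -266 - 24 - 48 = -338

-338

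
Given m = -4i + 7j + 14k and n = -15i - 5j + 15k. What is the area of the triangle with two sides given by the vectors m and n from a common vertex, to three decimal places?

131.101

i: 7·15 - 14·(-5) = 105 - (-70) = 175
j: 14·(-15) - (-4)·15 = -210 - (-60) = -150
k: (-4)·(-5) - 7·(-15) = 20 - (-105) = 125
m × n = (175, -150, 125)
|m × n| = √(175² + (-150)² + 125²) = √68750 ≈ 262.2022
area = ½ · 262.2022 ≈ 131.101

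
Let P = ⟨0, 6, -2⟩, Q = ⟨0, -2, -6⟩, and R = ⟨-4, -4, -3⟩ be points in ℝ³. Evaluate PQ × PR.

PQ = (0, -8, -4)
PR = (-4, -10, -1)
i: (-8)·(-1) - (-4)·(-10) = 8 - 40 = -32
j: (-4)·(-4) - 0·(-1) = 16 - 0 = 16
k: 0·(-10) - (-8)·(-4) = 0 - 32 = -32
PQ × PR = (-32, 16, -32)

(-32, 16, -32)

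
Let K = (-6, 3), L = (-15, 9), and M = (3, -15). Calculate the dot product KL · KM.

KL = L − K = (-9, 6)
KM = M − K = (9, -18)
KL · KM = (-9)·9 + 6·(-18) = -81 - 108 = -189

-189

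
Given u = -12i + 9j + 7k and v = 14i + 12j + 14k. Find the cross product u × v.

i: 9·14 - 7·12 = 126 - 84 = 42
j: 7·14 - (-12)·14 = 98 - (-168) = 266
k: (-12)·12 - 9·14 = -144 - 126 = -270
u × v = (42, 266, -270)

(42, 266, -270)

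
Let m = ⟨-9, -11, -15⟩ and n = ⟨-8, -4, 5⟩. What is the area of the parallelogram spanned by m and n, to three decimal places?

207.735

i: (-11)·5 - (-15)·(-4) = -55 - 60 = -115
j: (-15)·(-8) - (-9)·5 = 120 - (-45) = 165
k: (-9)·(-4) - (-11)·(-8) = 36 - 88 = -52
m × n = (-115, 165, -52)
|m × n| = √((-115)² + 165² + (-52)²) = √43154 ≈ 207.7354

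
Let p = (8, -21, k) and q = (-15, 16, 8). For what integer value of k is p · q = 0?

57

p · q = 8·(-15) + (-21)·16 + k·8 = -456 + 8k
Set equal to 0: 8k = 456, so k = 57.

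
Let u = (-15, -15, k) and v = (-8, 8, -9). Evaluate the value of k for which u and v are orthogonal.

0

u · v = (-15)·(-8) + (-15)·8 + k·(-9) = 0 - 9k
Set equal to 0: -9k = 0, so k = 0.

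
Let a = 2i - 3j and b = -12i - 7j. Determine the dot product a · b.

-3

a · b = 2·(-12) + (-3)·(-7) = -24 + 21 = -3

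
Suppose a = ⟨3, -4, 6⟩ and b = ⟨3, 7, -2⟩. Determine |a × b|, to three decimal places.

i: (-4)·(-2) - 6·7 = 8 - 42 = -34
j: 6·3 - 3·(-2) = 18 - (-6) = 24
k: 3·7 - (-4)·3 = 21 - (-12) = 33
a × b = (-34, 24, 33)
|a × b| = √((-34)² + 24² + 33²) = √2821 ≈ 53.1131

53.113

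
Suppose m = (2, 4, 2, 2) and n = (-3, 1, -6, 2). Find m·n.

-10

m · n = 2·(-3) + 4·1 + 2·(-6) + 2·2 = -6 + 4 - 12 + 4 = -10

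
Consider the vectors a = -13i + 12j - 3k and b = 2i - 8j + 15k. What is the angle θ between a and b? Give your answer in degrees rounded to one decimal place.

122.9

a · b = (-13)·2 + 12·(-8) + (-3)·15 = -26 - 96 - 45 = -167
|a|² = 169 + 144 + 9 = 322,  |a| = √322 ≈ 17.944358
|b|² = 4 + 64 + 225 = 293,  |b| = √293 ≈ 17.117243
cos θ = -167 / (17.944358 · 17.117243) ≈ -0.54369
θ = arccos(-0.54369) ≈ 122.9°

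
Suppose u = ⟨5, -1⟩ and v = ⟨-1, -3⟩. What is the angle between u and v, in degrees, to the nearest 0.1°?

97.1

u · v = 5·(-1) + (-1)·(-3) = -5 + 3 = -2
|u|² = 25 + 1 = 26,  |u| = √26 ≈ 5.099020
|v|² = 1 + 9 = 10,  |v| = √10 ≈ 3.162278
cos θ = -2 / (5.099020 · 3.162278) ≈ -0.12403
θ = arccos(-0.12403) ≈ 97.1°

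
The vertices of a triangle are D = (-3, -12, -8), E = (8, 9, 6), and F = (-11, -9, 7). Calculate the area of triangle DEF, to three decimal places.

DE = (11, 21, 14),  DF = (-8, 3, 15)
i: 21·15 - 14·3 = 315 - 42 = 273
j: 14·(-8) - 11·15 = -112 - 165 = -277
k: 11·3 - 21·(-8) = 33 - (-168) = 201
DE × DF = (273, -277, 201)
|DE × DF| = √191659 ≈ 437.7888
area = ½ · 437.7888 ≈ 218.894

218.894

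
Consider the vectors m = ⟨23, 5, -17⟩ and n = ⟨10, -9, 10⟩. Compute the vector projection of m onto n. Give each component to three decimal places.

(0.534, -0.480, 0.534)

m · n = 23·10 + 5·(-9) + (-17)·10 = 230 - 45 - 170 = 15
|n|² = 100 + 81 + 100 = 281
proj_n m = (15/281) · (10, -9, 10) ≈ (0.534, -0.480, 0.534)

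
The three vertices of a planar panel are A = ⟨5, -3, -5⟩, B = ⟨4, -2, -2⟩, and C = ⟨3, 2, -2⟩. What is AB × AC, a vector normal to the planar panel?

(-12, -3, -3)

AB = (-1, 1, 3)
AC = (-2, 5, 3)
i: 1·3 - 3·5 = 3 - 15 = -12
j: 3·(-2) - (-1)·3 = -6 - (-3) = -3
k: (-1)·5 - 1·(-2) = -5 - (-2) = -3
AB × AC = (-12, -3, -3)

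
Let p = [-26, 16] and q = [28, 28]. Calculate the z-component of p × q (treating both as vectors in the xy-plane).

-1176

(-26)·28 - 16·28 = -728 - 448 = -1176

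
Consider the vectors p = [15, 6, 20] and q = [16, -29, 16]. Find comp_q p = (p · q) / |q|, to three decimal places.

10.494

p · q = 15·16 + 6·(-29) + 20·16 = 240 - 174 + 320 = 386
|q| = √(256 + 841 + 256) = √1353 ≈ 36.7831
comp_q p = 386 / √1353 ≈ 10.494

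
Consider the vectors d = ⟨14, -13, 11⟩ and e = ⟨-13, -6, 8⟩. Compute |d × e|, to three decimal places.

361.217

i: (-13)·8 - 11·(-6) = -104 - (-66) = -38
j: 11·(-13) - 14·8 = -143 - 112 = -255
k: 14·(-6) - (-13)·(-13) = -84 - 169 = -253
d × e = (-38, -255, -253)
|d × e| = √((-38)² + (-255)² + (-253)²) = √130478 ≈ 361.2174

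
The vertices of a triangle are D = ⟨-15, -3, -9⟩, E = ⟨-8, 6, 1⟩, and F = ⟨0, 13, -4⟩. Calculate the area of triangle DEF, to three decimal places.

82.126

DE = (7, 9, 10),  DF = (15, 16, 5)
i: 9·5 - 10·16 = 45 - 160 = -115
j: 10·15 - 7·5 = 150 - 35 = 115
k: 7·16 - 9·15 = 112 - 135 = -23
DE × DF = (-115, 115, -23)
|DE × DF| = √26979 ≈ 164.2529
area = ½ · 164.2529 ≈ 82.126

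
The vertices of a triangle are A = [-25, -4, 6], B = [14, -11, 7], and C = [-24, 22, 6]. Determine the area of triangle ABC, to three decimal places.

AB = (39, -7, 1),  AC = (1, 26, 0)
i: (-7)·0 - 1·26 = 0 - 26 = -26
j: 1·1 - 39·0 = 1 - 0 = 1
k: 39·26 - (-7)·1 = 1014 - (-7) = 1021
AB × AC = (-26, 1, 1021)
|AB × AC| = √1043118 ≈ 1021.3315
area = ½ · 1021.3315 ≈ 510.666

510.666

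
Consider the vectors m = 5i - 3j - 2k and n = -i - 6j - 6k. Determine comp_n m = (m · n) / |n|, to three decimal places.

m · n = 5·(-1) + (-3)·(-6) + (-2)·(-6) = -5 + 18 + 12 = 25
|n| = √(1 + 36 + 36) = √73 ≈ 8.5440
comp_n m = 25 / √73 ≈ 2.926

2.926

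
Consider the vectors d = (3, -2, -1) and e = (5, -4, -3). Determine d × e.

(2, 4, -2)

i: (-2)·(-3) - (-1)·(-4) = 6 - 4 = 2
j: (-1)·5 - 3·(-3) = -5 - (-9) = 4
k: 3·(-4) - (-2)·5 = -12 - (-10) = -2
d × e = (2, 4, -2)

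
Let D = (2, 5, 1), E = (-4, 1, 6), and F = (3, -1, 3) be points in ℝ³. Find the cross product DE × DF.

(22, 17, 40)

DE = (-6, -4, 5)
DF = (1, -6, 2)
i: (-4)·2 - 5·(-6) = -8 - (-30) = 22
j: 5·1 - (-6)·2 = 5 - (-12) = 17
k: (-6)·(-6) - (-4)·1 = 36 - (-4) = 40
DE × DF = (22, 17, 40)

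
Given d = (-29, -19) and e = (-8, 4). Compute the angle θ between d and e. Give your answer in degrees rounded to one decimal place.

d · e = (-29)·(-8) + (-19)·4 = 232 - 76 = 156
|d|² = 841 + 361 = 1202,  |d| = √1202 ≈ 34.669872
|e|² = 64 + 16 = 80,  |e| = √80 ≈ 8.944272
cos θ = 156 / (34.669872 · 8.944272) ≈ 0.50307
θ = arccos(0.50307) ≈ 59.8°

59.8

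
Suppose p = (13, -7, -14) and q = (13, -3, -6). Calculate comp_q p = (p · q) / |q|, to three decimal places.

18.730

p · q = 13·13 + (-7)·(-3) + (-14)·(-6) = 169 + 21 + 84 = 274
|q| = √(169 + 9 + 36) = √214 ≈ 14.6287
comp_q p = 274 / √214 ≈ 18.730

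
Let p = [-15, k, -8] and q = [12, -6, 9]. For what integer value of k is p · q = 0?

p · q = (-15)·12 + k·(-6) + (-8)·9 = -252 - 6k
Set equal to 0: -6k = 252, so k = -42.

-42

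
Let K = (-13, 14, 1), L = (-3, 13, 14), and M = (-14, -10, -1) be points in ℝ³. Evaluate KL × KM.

(314, 7, -241)

KL = (10, -1, 13)
KM = (-1, -24, -2)
i: (-1)·(-2) - 13·(-24) = 2 - (-312) = 314
j: 13·(-1) - 10·(-2) = -13 - (-20) = 7
k: 10·(-24) - (-1)·(-1) = -240 - 1 = -241
KL × KM = (314, 7, -241)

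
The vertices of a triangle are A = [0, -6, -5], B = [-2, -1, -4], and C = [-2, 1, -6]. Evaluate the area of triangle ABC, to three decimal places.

6.633

AB = (-2, 5, 1),  AC = (-2, 7, -1)
i: 5·(-1) - 1·7 = -5 - 7 = -12
j: 1·(-2) - (-2)·(-1) = -2 - 2 = -4
k: (-2)·7 - 5·(-2) = -14 - (-10) = -4
AB × AC = (-12, -4, -4)
|AB × AC| = √176 ≈ 13.2665
area = ½ · 13.2665 ≈ 6.633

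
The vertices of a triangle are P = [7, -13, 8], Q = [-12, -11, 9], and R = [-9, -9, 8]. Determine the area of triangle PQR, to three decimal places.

23.495

PQ = (-19, 2, 1),  PR = (-16, 4, 0)
i: 2·0 - 1·4 = 0 - 4 = -4
j: 1·(-16) - (-19)·0 = -16 - 0 = -16
k: (-19)·4 - 2·(-16) = -76 - (-32) = -44
PQ × PR = (-4, -16, -44)
|PQ × PR| = √2208 ≈ 46.9894
area = ½ · 46.9894 ≈ 23.495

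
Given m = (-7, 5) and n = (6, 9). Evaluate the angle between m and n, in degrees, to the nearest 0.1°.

m · n = (-7)·6 + 5·9 = -42 + 45 = 3
|m|² = 49 + 25 = 74,  |m| = √74 ≈ 8.602325
|n|² = 36 + 81 = 117,  |n| = √117 ≈ 10.816654
cos θ = 3 / (8.602325 · 10.816654) ≈ 0.03224
θ = arccos(0.03224) ≈ 88.2°

88.2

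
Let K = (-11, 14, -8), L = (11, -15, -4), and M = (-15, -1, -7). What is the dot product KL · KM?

351

KL = L − K = (22, -29, 4)
KM = M − K = (-4, -15, 1)
KL · KM = 22·(-4) + (-29)·(-15) + 4·1 = -88 + 435 + 4 = 351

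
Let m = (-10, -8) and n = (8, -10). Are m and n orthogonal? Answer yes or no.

m · n = (-10)·8 + (-8)·(-10) = -80 + 80 = 0
Zero, so the vectors are orthogonal.

yes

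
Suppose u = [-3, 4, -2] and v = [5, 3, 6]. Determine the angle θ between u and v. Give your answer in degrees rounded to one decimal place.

109.4

u · v = (-3)·5 + 4·3 + (-2)·6 = -15 + 12 - 12 = -15
|u|² = 9 + 16 + 4 = 29,  |u| = √29 ≈ 5.385165
|v|² = 25 + 9 + 36 = 70,  |v| = √70 ≈ 8.366600
cos θ = -15 / (5.385165 · 8.366600) ≈ -0.33292
θ = arccos(-0.33292) ≈ 109.4°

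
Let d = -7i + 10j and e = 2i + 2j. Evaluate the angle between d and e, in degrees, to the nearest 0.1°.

d · e = (-7)·2 + 10·2 = -14 + 20 = 6
|d|² = 49 + 100 = 149,  |d| = √149 ≈ 12.206556
|e|² = 4 + 4 = 8,  |e| = √8 ≈ 2.828427
cos θ = 6 / (12.206556 · 2.828427) ≈ 0.17379
θ = arccos(0.17379) ≈ 80.0°

80.0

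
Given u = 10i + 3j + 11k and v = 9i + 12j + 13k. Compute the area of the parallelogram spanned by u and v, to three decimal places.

i: 3·13 - 11·12 = 39 - 132 = -93
j: 11·9 - 10·13 = 99 - 130 = -31
k: 10·12 - 3·9 = 120 - 27 = 93
u × v = (-93, -31, 93)
|u × v| = √((-93)² + (-31)² + 93²) = √18259 ≈ 135.1259

135.126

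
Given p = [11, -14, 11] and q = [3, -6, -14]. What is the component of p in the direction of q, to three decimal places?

p · q = 11·3 + (-14)·(-6) + 11·(-14) = 33 + 84 - 154 = -37
|q| = √(9 + 36 + 196) = √241 ≈ 15.5242
comp_q p = -37 / √241 ≈ -2.383

-2.383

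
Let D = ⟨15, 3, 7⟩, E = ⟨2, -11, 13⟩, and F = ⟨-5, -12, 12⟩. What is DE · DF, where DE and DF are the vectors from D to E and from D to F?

500

DE = E − D = (-13, -14, 6)
DF = F − D = (-20, -15, 5)
DE · DF = (-13)·(-20) + (-14)·(-15) + 6·5 = 260 + 210 + 30 = 500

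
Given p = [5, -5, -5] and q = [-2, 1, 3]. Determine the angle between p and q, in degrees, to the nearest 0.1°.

157.8

p · q = 5·(-2) + (-5)·1 + (-5)·3 = -10 - 5 - 15 = -30
|p|² = 25 + 25 + 25 = 75,  |p| = √75 ≈ 8.660254
|q|² = 4 + 1 + 9 = 14,  |q| = √14 ≈ 3.741657
cos θ = -30 / (8.660254 · 3.741657) ≈ -0.92582
θ = arccos(-0.92582) ≈ 157.8°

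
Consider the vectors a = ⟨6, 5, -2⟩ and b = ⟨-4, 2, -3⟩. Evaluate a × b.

(-11, 26, 32)

i: 5·(-3) - (-2)·2 = -15 - (-4) = -11
j: (-2)·(-4) - 6·(-3) = 8 - (-18) = 26
k: 6·2 - 5·(-4) = 12 - (-20) = 32
a × b = (-11, 26, 32)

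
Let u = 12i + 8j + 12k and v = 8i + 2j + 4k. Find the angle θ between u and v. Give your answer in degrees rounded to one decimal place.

21.5

u · v = 12·8 + 8·2 + 12·4 = 96 + 16 + 48 = 160
|u|² = 144 + 64 + 144 = 352,  |u| = √352 ≈ 18.761663
|v|² = 64 + 4 + 16 = 84,  |v| = √84 ≈ 9.165151
cos θ = 160 / (18.761663 · 9.165151) ≈ 0.93048
θ = arccos(0.93048) ≈ 21.5°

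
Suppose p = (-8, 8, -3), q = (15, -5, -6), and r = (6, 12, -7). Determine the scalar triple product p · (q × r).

-934

q × r:
i: (-5)·(-7) - (-6)·12 = 35 - (-72) = 107
j: (-6)·6 - 15·(-7) = -36 - (-105) = 69
k: 15·12 - (-5)·6 = 180 - (-30) = 210
q × r = (107, 69, 210)
p · (q × r) = (-8)·107 + 8·69 + (-3)·210 = -856 + 552 - 630 = -934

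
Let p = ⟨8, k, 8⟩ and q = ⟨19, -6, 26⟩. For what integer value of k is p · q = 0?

p · q = 8·19 + k·(-6) + 8·26 = 360 - 6k
Set equal to 0: -6k = -360, so k = 60.

60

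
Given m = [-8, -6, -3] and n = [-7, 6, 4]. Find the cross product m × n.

i: (-6)·4 - (-3)·6 = -24 - (-18) = -6
j: (-3)·(-7) - (-8)·4 = 21 - (-32) = 53
k: (-8)·6 - (-6)·(-7) = -48 - 42 = -90
m × n = (-6, 53, -90)

(-6, 53, -90)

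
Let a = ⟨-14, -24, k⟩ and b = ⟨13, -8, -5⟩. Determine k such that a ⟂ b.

2

a · b = (-14)·13 + (-24)·(-8) + k·(-5) = 10 - 5k
Set equal to 0: -5k = -10, so k = 2.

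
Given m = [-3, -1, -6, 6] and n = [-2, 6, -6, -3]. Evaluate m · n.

18

m · n = (-3)·(-2) + (-1)·6 + (-6)·(-6) + 6·(-3) = 6 - 6 + 36 - 18 = 18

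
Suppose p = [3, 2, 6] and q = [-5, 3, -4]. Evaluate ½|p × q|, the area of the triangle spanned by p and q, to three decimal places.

i: 2·(-4) - 6·3 = -8 - 18 = -26
j: 6·(-5) - 3·(-4) = -30 - (-12) = -18
k: 3·3 - 2·(-5) = 9 - (-10) = 19
p × q = (-26, -18, 19)
|p × q| = √((-26)² + (-18)² + 19²) = √1361 ≈ 36.8917
area = ½ · 36.8917 ≈ 18.446

18.446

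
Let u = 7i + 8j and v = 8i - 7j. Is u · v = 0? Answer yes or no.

yes

u · v = 7·8 + 8·(-7) = 56 - 56 = 0
Zero, so the vectors are orthogonal.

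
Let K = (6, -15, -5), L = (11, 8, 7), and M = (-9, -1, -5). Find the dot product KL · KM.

KL = L − K = (5, 23, 12)
KM = M − K = (-15, 14, 0)
KL · KM = 5·(-15) + 23·14 + 12·0 = -75 + 322 + 0 = 247

247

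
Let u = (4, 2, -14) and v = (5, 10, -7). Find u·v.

u · v = 4·5 + 2·10 + (-14)·(-7) = 20 + 20 + 98 = 138

138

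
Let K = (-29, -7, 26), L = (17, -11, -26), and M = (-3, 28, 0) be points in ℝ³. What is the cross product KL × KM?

KL = (46, -4, -52)
KM = (26, 35, -26)
i: (-4)·(-26) - (-52)·35 = 104 - (-1820) = 1924
j: (-52)·26 - 46·(-26) = -1352 - (-1196) = -156
k: 46·35 - (-4)·26 = 1610 - (-104) = 1714
KL × KM = (1924, -156, 1714)

(1924, -156, 1714)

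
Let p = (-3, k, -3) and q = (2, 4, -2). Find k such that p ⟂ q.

p · q = (-3)·2 + k·4 + (-3)·(-2) = 0 + 4k
Set equal to 0: 4k = 0, so k = 0.

0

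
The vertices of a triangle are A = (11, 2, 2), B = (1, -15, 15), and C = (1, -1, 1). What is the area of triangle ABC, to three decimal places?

102.879

AB = (-10, -17, 13),  AC = (-10, -3, -1)
i: (-17)·(-1) - 13·(-3) = 17 - (-39) = 56
j: 13·(-10) - (-10)·(-1) = -130 - 10 = -140
k: (-10)·(-3) - (-17)·(-10) = 30 - 170 = -140
AB × AC = (56, -140, -140)
|AB × AC| = √42336 ≈ 205.7571
area = ½ · 205.7571 ≈ 102.879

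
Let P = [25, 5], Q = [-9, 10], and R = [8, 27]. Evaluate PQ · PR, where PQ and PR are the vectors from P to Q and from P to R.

PQ = Q − P = (-34, 5)
PR = R − P = (-17, 22)
PQ · PR = (-34)·(-17) + 5·22 = 578 + 110 = 688

688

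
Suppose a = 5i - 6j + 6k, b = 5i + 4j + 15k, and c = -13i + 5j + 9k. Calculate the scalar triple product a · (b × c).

b × c:
i: 4·9 - 15·5 = 36 - 75 = -39
j: 15·(-13) - 5·9 = -195 - 45 = -240
k: 5·5 - 4·(-13) = 25 - (-52) = 77
b × c = (-39, -240, 77)
a · (b × c) = 5·(-39) + (-6)·(-240) + 6·77 = -195 + 1440 + 462 = 1707

1707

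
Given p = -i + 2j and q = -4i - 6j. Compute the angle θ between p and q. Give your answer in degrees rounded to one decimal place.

p · q = (-1)·(-4) + 2·(-6) = 4 - 12 = -8
|p|² = 1 + 4 = 5,  |p| = √5 ≈ 2.236068
|q|² = 16 + 36 = 52,  |q| = √52 ≈ 7.211103
cos θ = -8 / (2.236068 · 7.211103) ≈ -0.49614
θ = arccos(-0.49614) ≈ 119.7°

119.7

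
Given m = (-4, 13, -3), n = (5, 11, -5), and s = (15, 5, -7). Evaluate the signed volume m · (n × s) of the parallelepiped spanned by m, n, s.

n × s:
i: 11·(-7) - (-5)·5 = -77 - (-25) = -52
j: (-5)·15 - 5·(-7) = -75 - (-35) = -40
k: 5·5 - 11·15 = 25 - 165 = -140
n × s = (-52, -40, -140)
m · (n × s) = (-4)·(-52) + 13·(-40) + (-3)·(-140) = 208 - 520 + 420 = 108

108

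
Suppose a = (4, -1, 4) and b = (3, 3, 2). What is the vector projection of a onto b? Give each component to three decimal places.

a · b = 4·3 + (-1)·3 + 4·2 = 12 - 3 + 8 = 17
|b|² = 9 + 9 + 4 = 22
proj_b a = (17/22) · (3, 3, 2) ≈ (2.318, 2.318, 1.545)

(2.318, 2.318, 1.545)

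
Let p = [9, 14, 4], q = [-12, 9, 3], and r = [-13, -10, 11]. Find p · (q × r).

q × r:
i: 9·11 - 3·(-10) = 99 - (-30) = 129
j: 3·(-13) - (-12)·11 = -39 - (-132) = 93
k: (-12)·(-10) - 9·(-13) = 120 - (-117) = 237
q × r = (129, 93, 237)
p · (q × r) = 9·129 + 14·93 + 4·237 = 1161 + 1302 + 948 = 3411

3411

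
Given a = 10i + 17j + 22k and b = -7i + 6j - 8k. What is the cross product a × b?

i: 17·(-8) - 22·6 = -136 - 132 = -268
j: 22·(-7) - 10·(-8) = -154 - (-80) = -74
k: 10·6 - 17·(-7) = 60 - (-119) = 179
a × b = (-268, -74, 179)

(-268, -74, 179)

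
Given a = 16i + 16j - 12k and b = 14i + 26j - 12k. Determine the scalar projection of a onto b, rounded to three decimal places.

24.596

a · b = 16·14 + 16·26 + (-12)·(-12) = 224 + 416 + 144 = 784
|b| = √(196 + 676 + 144) = √1016 ≈ 31.8748
comp_b a = 784 / √1016 ≈ 24.596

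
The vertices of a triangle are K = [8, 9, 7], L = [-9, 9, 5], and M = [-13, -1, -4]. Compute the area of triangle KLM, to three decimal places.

112.166

KL = (-17, 0, -2),  KM = (-21, -10, -11)
i: 0·(-11) - (-2)·(-10) = 0 - 20 = -20
j: (-2)·(-21) - (-17)·(-11) = 42 - 187 = -145
k: (-17)·(-10) - 0·(-21) = 170 - 0 = 170
KL × KM = (-20, -145, 170)
|KL × KM| = √50325 ≈ 224.3323
area = ½ · 224.3323 ≈ 112.166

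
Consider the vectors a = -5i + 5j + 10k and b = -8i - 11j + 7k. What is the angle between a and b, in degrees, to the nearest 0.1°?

a · b = (-5)·(-8) + 5·(-11) + 10·7 = 40 - 55 + 70 = 55
|a|² = 25 + 25 + 100 = 150,  |a| = √150 ≈ 12.247449
|b|² = 64 + 121 + 49 = 234,  |b| = √234 ≈ 15.297059
cos θ = 55 / (12.247449 · 15.297059) ≈ 0.29357
θ = arccos(0.29357) ≈ 72.9°

72.9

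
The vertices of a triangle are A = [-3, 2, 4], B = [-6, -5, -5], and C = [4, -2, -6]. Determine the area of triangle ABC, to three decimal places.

AB = (-3, -7, -9),  AC = (7, -4, -10)
i: (-7)·(-10) - (-9)·(-4) = 70 - 36 = 34
j: (-9)·7 - (-3)·(-10) = -63 - 30 = -93
k: (-3)·(-4) - (-7)·7 = 12 - (-49) = 61
AB × AC = (34, -93, 61)
|AB × AC| = √13526 ≈ 116.3013
area = ½ · 116.3013 ≈ 58.151

58.151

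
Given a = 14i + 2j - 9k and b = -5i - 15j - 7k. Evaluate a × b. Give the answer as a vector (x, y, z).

(-149, 143, -200)

i: 2·(-7) - (-9)·(-15) = -14 - 135 = -149
j: (-9)·(-5) - 14·(-7) = 45 - (-98) = 143
k: 14·(-15) - 2·(-5) = -210 - (-10) = -200
a × b = (-149, 143, -200)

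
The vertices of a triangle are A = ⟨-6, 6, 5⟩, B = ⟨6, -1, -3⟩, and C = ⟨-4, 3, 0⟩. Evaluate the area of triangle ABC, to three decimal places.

25.204

AB = (12, -7, -8),  AC = (2, -3, -5)
i: (-7)·(-5) - (-8)·(-3) = 35 - 24 = 11
j: (-8)·2 - 12·(-5) = -16 - (-60) = 44
k: 12·(-3) - (-7)·2 = -36 - (-14) = -22
AB × AC = (11, 44, -22)
|AB × AC| = √2541 ≈ 50.4083
area = ½ · 50.4083 ≈ 25.204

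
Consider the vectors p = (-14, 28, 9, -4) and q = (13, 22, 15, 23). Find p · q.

p · q = (-14)·13 + 28·22 + 9·15 + (-4)·23 = -182 + 616 + 135 - 92 = 477

477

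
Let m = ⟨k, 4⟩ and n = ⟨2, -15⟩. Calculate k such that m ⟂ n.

m · n = k·2 + 4·(-15) = -60 + 2k
Set equal to 0: 2k = 60, so k = 30.

30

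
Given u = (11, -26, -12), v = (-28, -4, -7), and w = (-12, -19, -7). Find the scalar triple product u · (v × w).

-4051

v × w:
i: (-4)·(-7) - (-7)·(-19) = 28 - 133 = -105
j: (-7)·(-12) - (-28)·(-7) = 84 - 196 = -112
k: (-28)·(-19) - (-4)·(-12) = 532 - 48 = 484
v × w = (-105, -112, 484)
u · (v × w) = 11·(-105) + (-26)·(-112) + (-12)·484 = -1155 + 2912 - 5808 = -4051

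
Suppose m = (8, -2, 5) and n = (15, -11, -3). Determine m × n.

i: (-2)·(-3) - 5·(-11) = 6 - (-55) = 61
j: 5·15 - 8·(-3) = 75 - (-24) = 99
k: 8·(-11) - (-2)·15 = -88 - (-30) = -58
m × n = (61, 99, -58)

(61, 99, -58)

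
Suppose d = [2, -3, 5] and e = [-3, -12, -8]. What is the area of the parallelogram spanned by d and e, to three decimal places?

90.255

i: (-3)·(-8) - 5·(-12) = 24 - (-60) = 84
j: 5·(-3) - 2·(-8) = -15 - (-16) = 1
k: 2·(-12) - (-3)·(-3) = -24 - 9 = -33
d × e = (84, 1, -33)
|d × e| = √(84² + 1² + (-33)²) = √8146 ≈ 90.2552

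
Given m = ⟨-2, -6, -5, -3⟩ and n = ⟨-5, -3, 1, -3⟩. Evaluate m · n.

m · n = (-2)·(-5) + (-6)·(-3) + (-5)·1 + (-3)·(-3) = 10 + 18 - 5 + 9 = 32

32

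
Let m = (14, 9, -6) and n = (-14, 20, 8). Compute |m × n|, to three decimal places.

i: 9·8 - (-6)·20 = 72 - (-120) = 192
j: (-6)·(-14) - 14·8 = 84 - 112 = -28
k: 14·20 - 9·(-14) = 280 - (-126) = 406
m × n = (192, -28, 406)
|m × n| = √(192² + (-28)² + 406²) = √202484 ≈ 449.9822

449.982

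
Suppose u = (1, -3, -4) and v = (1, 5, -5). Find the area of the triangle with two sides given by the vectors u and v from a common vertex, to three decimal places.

i: (-3)·(-5) - (-4)·5 = 15 - (-20) = 35
j: (-4)·1 - 1·(-5) = -4 - (-5) = 1
k: 1·5 - (-3)·1 = 5 - (-3) = 8
u × v = (35, 1, 8)
|u × v| = √(35² + 1² + 8²) = √1290 ≈ 35.9166
area = ½ · 35.9166 ≈ 17.958

17.958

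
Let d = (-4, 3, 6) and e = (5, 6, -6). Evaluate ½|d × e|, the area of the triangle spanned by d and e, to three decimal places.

i: 3·(-6) - 6·6 = -18 - 36 = -54
j: 6·5 - (-4)·(-6) = 30 - 24 = 6
k: (-4)·6 - 3·5 = -24 - 15 = -39
d × e = (-54, 6, -39)
|d × e| = √((-54)² + 6² + (-39)²) = √4473 ≈ 66.8805
area = ½ · 66.8805 ≈ 33.440

33.440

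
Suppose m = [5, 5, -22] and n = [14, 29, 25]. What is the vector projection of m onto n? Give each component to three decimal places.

m · n = 5·14 + 5·29 + (-22)·25 = 70 + 145 - 550 = -335
|n|² = 196 + 841 + 625 = 1662
proj_n m = (-335/1662) · (14, 29, 25) ≈ (-2.822, -5.845, -5.039)

(-2.822, -5.845, -5.039)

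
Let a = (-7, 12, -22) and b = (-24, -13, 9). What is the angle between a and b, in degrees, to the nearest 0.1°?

104.4

a · b = (-7)·(-24) + 12·(-13) + (-22)·9 = 168 - 156 - 198 = -186
|a|² = 49 + 144 + 484 = 677,  |a| = √677 ≈ 26.019224
|b|² = 576 + 169 + 81 = 826,  |b| = √826 ≈ 28.740216
cos θ = -186 / (26.019224 · 28.740216) ≈ -0.24873
θ = arccos(-0.24873) ≈ 104.4°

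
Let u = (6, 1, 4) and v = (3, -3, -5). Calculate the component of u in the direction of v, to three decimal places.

u · v = 6·3 + 1·(-3) + 4·(-5) = 18 - 3 - 20 = -5
|v| = √(9 + 9 + 25) = √43 ≈ 6.5574
comp_v u = -5 / √43 ≈ -0.762

-0.762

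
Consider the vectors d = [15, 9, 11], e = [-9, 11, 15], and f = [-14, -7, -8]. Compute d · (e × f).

104

e × f:
i: 11·(-8) - 15·(-7) = -88 - (-105) = 17
j: 15·(-14) - (-9)·(-8) = -210 - 72 = -282
k: (-9)·(-7) - 11·(-14) = 63 - (-154) = 217
e × f = (17, -282, 217)
d · (e × f) = 15·17 + 9·(-282) + 11·217 = 255 - 2538 + 2387 = 104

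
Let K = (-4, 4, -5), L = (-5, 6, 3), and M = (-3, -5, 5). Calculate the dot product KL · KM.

61

KL = L − K = (-1, 2, 8)
KM = M − K = (1, -9, 10)
KL · KM = (-1)·1 + 2·(-9) + 8·10 = -1 - 18 + 80 = 61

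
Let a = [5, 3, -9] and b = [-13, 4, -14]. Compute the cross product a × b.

(-6, 187, 59)

i: 3·(-14) - (-9)·4 = -42 - (-36) = -6
j: (-9)·(-13) - 5·(-14) = 117 - (-70) = 187
k: 5·4 - 3·(-13) = 20 - (-39) = 59
a × b = (-6, 187, 59)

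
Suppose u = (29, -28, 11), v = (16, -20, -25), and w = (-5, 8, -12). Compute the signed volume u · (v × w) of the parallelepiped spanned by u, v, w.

v × w:
i: (-20)·(-12) - (-25)·8 = 240 - (-200) = 440
j: (-25)·(-5) - 16·(-12) = 125 - (-192) = 317
k: 16·8 - (-20)·(-5) = 128 - 100 = 28
v × w = (440, 317, 28)
u · (v × w) = 29·440 + (-28)·317 + 11·28 = 12760 - 8876 + 308 = 4192

4192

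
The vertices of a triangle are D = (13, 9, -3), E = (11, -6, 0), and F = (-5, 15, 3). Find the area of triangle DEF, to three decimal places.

DE = (-2, -15, 3),  DF = (-18, 6, 6)
i: (-15)·6 - 3·6 = -90 - 18 = -108
j: 3·(-18) - (-2)·6 = -54 - (-12) = -42
k: (-2)·6 - (-15)·(-18) = -12 - 270 = -282
DE × DF = (-108, -42, -282)
|DE × DF| = √92952 ≈ 304.8803
area = ½ · 304.8803 ≈ 152.440

152.440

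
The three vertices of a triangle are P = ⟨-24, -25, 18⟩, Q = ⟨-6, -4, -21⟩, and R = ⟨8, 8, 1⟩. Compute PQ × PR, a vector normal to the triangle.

(930, -942, -78)

PQ = (18, 21, -39)
PR = (32, 33, -17)
i: 21·(-17) - (-39)·33 = -357 - (-1287) = 930
j: (-39)·32 - 18·(-17) = -1248 - (-306) = -942
k: 18·33 - 21·32 = 594 - 672 = -78
PQ × PR = (930, -942, -78)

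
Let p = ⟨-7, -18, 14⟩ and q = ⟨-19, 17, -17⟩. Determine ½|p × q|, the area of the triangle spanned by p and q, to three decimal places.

i: (-18)·(-17) - 14·17 = 306 - 238 = 68
j: 14·(-19) - (-7)·(-17) = -266 - 119 = -385
k: (-7)·17 - (-18)·(-19) = -119 - 342 = -461
p × q = (68, -385, -461)
|p × q| = √(68² + (-385)² + (-461)²) = √365370 ≈ 604.4584
area = ½ · 604.4584 ≈ 302.229

302.229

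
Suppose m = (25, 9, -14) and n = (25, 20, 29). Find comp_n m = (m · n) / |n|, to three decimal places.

m · n = 25·25 + 9·20 + (-14)·29 = 625 + 180 - 406 = 399
|n| = √(625 + 400 + 841) = √1866 ≈ 43.1972
comp_n m = 399 / √1866 ≈ 9.237

9.237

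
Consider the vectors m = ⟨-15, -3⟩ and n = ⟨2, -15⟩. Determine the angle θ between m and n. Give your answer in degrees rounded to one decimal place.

86.3

m · n = (-15)·2 + (-3)·(-15) = -30 + 45 = 15
|m|² = 225 + 9 = 234,  |m| = √234 ≈ 15.297059
|n|² = 4 + 225 = 229,  |n| = √229 ≈ 15.132746
cos θ = 15 / (15.297059 · 15.132746) ≈ 0.06480
θ = arccos(0.06480) ≈ 86.3°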